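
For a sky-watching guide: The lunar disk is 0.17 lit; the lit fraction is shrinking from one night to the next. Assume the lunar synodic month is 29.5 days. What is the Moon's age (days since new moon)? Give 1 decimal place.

cos θ = 1 − 2f = 0.660, giving a principal value of 48.7°.
Waning ⇒ past full, so θ = 360° − 48.7° = 311.3°.
At 360°/29.5 d per day, 311.3° corresponds to 25.51 days.

25.5 days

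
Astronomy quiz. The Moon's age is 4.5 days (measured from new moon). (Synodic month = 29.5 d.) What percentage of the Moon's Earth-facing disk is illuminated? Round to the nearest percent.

Elongation θ = 360° × 4.5/29.5 ≈ 54.9°.
With cos θ = 0.575, the lit fraction is (1 − 0.575)/2 ≈ 0.213, so 21%.

21%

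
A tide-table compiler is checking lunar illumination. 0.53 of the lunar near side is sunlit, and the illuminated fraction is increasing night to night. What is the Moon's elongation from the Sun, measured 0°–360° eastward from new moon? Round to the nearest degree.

cos θ = 1 − 2f = -0.060, giving a principal value of 93.4°.
Before full moon the principal value applies: θ = 93.4°.

93°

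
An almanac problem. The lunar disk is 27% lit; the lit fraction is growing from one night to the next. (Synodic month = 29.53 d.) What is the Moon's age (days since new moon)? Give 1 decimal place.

5.1 days

cos θ = 1 − 2f = 0.460, giving a principal value of 62.6°.
Waxing ⇒ before full, so θ = 62.6°.
Age = 29.53 × 62.6°/360° ≈ 5.14 days.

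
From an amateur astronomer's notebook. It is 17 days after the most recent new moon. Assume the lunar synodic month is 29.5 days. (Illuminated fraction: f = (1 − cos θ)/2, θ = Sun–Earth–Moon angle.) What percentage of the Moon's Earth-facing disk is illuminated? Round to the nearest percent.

Phase angle: θ = 360°·(17 d)/(29.5 d) = 207.5°.
Illuminated fraction = (1 − cos 207.5°)/2 = (1 − (-0.887))/2 ≈ 0.944, so 94%.

94%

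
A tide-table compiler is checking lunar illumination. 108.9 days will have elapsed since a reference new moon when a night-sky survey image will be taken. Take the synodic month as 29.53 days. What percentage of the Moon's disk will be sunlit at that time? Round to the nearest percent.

108.9 d spans 3 complete synodic months (3 × 29.53 = 88.59 d) plus 20.31 d.
Phase angle: θ = 360°·(20.31 d)/(29.53 d) = 247.6°.
Illuminated fraction = (1 − cos 247.6°)/2 = (1 − (-0.381))/2 ≈ 0.691, so 69%.

69%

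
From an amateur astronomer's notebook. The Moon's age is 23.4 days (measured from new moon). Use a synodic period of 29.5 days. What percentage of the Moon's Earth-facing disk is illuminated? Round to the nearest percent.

37%

Phase angle: θ = 360°·(23.4 d)/(29.5 d) = 285.6°.
cos 285.6° = 0.268, so f = (1 − 0.268)/2 = 0.366, so 37%.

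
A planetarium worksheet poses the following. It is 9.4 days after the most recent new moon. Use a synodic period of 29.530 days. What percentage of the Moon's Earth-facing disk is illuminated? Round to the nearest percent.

71%

Phase angle: θ = 360°·(9.4 d)/(29.530 d) = 114.6°.
Illuminated fraction = (1 − cos 114.6°)/2 = (1 − (-0.416))/2 ≈ 0.708, so 71%.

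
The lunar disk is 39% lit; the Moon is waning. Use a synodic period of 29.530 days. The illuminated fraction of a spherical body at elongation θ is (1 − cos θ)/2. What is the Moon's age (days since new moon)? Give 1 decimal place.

23.2 days

Invert f = (1 − cos θ)/2 to get cos θ = 1 − 2(0.39) = 0.220, hence θ₀ = arccos 0.220 = 77.3°.
A waning Moon lies in 180°–360°, so θ = 360° − 77.3° = 282.7°.
That fraction of the synodic month is 282.7/360 × 29.530 d ≈ 23.19 d.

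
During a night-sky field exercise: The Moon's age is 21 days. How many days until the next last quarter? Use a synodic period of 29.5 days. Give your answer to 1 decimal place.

1.1 days

Last quarter is 0.75 of the way through the cycle: age 0.75 × 29.5 = 22.125 d.
So 1.125 days remain (22.125 − 21).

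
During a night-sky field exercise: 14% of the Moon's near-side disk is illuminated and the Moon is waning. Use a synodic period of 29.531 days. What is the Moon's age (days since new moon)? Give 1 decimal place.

25.9 days

Invert f = (1 − cos θ)/2 to get cos θ = 1 − 2(0.14) = 0.720, hence θ₀ = arccos 0.720 = 43.9°.
A waning Moon lies in 180°–360°, so θ = 360° − 43.9° = 316.1°.
That fraction of the synodic month is 316.1/360 × 29.531 d ≈ 25.93 d.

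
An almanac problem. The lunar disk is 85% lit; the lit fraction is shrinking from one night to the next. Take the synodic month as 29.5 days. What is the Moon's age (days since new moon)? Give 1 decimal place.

From f = (1 − cos θ)/2: cos θ = 1 − 2×0.85 = -0.700; arccos → 134.4°.
Waning ⇒ past full, so θ = 360° − 134.4° = 225.6°.
That fraction of the synodic month is 225.6/360 × 29.5 d ≈ 18.48 d.

18.5 days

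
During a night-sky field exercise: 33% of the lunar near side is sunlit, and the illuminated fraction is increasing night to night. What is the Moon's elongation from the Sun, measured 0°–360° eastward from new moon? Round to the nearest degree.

Invert f = (1 − cos θ)/2 to get cos θ = 1 − 2(0.33) = 0.340, hence θ₀ = arccos 0.340 = 70.1°.
Before full moon the principal value applies: θ = 70.1°.

70°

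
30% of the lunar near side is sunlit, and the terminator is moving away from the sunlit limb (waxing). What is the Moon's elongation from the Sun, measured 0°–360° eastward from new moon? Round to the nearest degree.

66°

cos θ = 1 − 2f = 0.400, giving a principal value of 66.4°.
Before full moon the principal value applies: θ = 66.4°.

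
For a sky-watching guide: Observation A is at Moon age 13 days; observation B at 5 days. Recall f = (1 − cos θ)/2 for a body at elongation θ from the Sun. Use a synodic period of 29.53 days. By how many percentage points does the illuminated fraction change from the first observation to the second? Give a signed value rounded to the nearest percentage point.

θ₁ = 360° × 13/29.53 = 158.5°, f₁ = (1 − cos θ₁)/2 = 0.965.
θ₂ = 360° × 5/29.53 = 61.0°, f₂ = (1 − cos θ₂)/2 = 0.257.
Change = f₂ − f₁ = -0.708 → -71 percentage points.

-71 percentage points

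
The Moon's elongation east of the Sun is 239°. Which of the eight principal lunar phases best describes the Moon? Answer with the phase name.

waning gibbous

The waning gibbous sector spans roughly 202°–248°; 239° falls inside it.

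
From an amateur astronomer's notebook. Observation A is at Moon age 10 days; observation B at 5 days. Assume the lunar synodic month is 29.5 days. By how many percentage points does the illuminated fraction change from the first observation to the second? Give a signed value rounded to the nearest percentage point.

First observation: θ = 360°·10/29.5 = 122.0°, so f = 0.765.
Second observation: θ = 61.0°, f = 0.258.
Δf = 0.258 − 0.765 = -0.507, i.e. -51 pp.

-51 percentage points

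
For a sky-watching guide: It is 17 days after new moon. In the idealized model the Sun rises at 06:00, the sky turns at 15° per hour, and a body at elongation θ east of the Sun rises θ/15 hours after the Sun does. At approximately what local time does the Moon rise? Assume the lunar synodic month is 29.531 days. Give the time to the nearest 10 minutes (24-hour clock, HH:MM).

Elongation θ = 360° × 17/29.531 ≈ 207.2°.
Delay after the Sun = 207.2° / (15°/h) ≈ 13.82 h.
06:00 + 13.816 h ≈ 19:49 → 19:50 to the nearest ten minutes.

19:50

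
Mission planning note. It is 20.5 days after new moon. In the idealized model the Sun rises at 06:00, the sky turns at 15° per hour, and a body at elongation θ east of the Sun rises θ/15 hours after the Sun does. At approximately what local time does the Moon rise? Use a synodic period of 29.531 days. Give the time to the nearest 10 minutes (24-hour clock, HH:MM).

22:40

The Moon has covered 20.5/29.531 of its cycle, so θ ≈ 360° × 20.5/29.531 = 249.9°.
Delay after the Sun = 249.9° / (15°/h) ≈ 16.66 h.
06:00 + 16.660 h ≈ 22:40 → 22:40 to the nearest ten minutes.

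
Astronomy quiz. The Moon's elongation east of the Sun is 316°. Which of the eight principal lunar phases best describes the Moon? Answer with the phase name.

The waning crescent sector spans roughly 292°–338°; 316° falls inside it.

waning crescent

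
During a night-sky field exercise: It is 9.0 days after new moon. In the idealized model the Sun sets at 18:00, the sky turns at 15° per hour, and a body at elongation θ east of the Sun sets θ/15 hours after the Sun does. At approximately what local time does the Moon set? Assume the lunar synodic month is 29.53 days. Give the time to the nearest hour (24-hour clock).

01:00

Phase angle: θ = 360°·(9.0 d)/(29.53 d) = 109.7°.
At 15° of sky rotation per hour, 109.7° corresponds to a 7.31 h lag.
18:00 + 7.31 h ≈ 01:19 → 01:00 to the nearest hour.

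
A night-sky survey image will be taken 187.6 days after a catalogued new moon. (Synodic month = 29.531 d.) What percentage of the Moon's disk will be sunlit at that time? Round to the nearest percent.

80%

187.6 d spans 6 complete synodic months (6 × 29.531 = 177.19 d) plus 10.41 d.
Elongation θ = 360° × 10.41/29.531 ≈ 127.0°.
With cos θ = (-0.601), the lit fraction is (1 − (-0.601))/2 ≈ 0.801, so 80%.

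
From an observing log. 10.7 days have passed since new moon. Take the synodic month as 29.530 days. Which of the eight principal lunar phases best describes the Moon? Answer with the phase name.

waxing gibbous

θ ≈ 360° × 10.7/29.530 = 130°, which falls in the waxing gibbous sector.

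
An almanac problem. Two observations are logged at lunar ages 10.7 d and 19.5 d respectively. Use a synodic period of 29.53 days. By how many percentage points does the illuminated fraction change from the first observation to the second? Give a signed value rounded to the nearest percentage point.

First observation: θ = 360°·10.7/29.53 = 130.4°, so f = 0.824.
Second observation: θ = 237.7°, f = 0.767.
Δf = 0.767 − 0.824 = -0.057, i.e. -6 pp.

-6 pp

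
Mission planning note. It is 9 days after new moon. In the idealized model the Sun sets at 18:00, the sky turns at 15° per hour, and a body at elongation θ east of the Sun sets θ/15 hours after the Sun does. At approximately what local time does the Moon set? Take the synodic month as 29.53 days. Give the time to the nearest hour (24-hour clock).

01:00

Phase angle: θ = 360°·(9 d)/(29.53 d) = 109.7°.
Delay after the Sun = 109.7° / (15°/h) ≈ 7.31 h.
18:00 + 7.31 h ≈ 01:19 → 01:00 to the nearest hour.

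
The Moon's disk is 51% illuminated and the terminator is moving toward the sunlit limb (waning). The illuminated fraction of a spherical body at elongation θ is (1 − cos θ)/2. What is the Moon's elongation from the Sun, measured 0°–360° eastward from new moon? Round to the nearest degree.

Invert f = (1 − cos θ)/2 to get cos θ = 1 − 2(0.51) = -0.020, hence θ₀ = arccos -0.020 = 91.1°.
Waning ⇒ past full, so θ = 360° − 91.1° = 268.9°.

269°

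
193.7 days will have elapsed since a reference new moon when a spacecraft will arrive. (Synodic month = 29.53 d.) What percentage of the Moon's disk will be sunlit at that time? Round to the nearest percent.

97%

193.7/29.53 = 6.559 lunations, so 6 complete cycles and 16.52 d into the next.
Phase angle: θ = 360°·(16.52 d)/(29.53 d) = 201.4°.
With cos θ = (-0.931), the lit fraction is (1 − (-0.931))/2 ≈ 0.966, so 97%.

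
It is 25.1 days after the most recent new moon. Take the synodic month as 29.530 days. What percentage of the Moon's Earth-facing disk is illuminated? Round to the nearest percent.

21%

Phase angle: θ = 360°·(25.1 d)/(29.530 d) = 306.0°.
cos 306.0° = 0.588, so f = (1 − 0.588)/2 = 0.206, so 21%.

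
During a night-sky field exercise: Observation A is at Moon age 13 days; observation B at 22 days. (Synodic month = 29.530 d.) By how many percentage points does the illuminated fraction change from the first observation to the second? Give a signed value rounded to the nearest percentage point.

-45 pp

First observation: θ = 360°·13/29.530 = 158.5°, so f = 0.965.
Second observation: θ = 268.2°, f = 0.516.
Δf = 0.516 − 0.965 = -0.449, i.e. -45 pp.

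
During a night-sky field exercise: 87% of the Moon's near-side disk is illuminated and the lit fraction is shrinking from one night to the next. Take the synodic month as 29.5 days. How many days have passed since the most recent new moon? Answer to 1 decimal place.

18.2 days

cos θ = 1 − 2f = -0.740, giving a principal value of 137.7°.
Since the Moon is past full (waning), take the reflex angle: θ = 360° − 137.7° = 222.3°.
At 360°/29.5 d per day, 222.3° corresponds to 18.21 days.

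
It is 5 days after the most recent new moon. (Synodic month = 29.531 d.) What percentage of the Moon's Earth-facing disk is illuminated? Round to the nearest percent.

The Moon has covered 5/29.531 of its cycle, so θ ≈ 360° × 5/29.531 = 61.0°.
Illuminated fraction = (1 − cos 61.0°)/2 = (1 − 0.486)/2 ≈ 0.257, so 26%.

26%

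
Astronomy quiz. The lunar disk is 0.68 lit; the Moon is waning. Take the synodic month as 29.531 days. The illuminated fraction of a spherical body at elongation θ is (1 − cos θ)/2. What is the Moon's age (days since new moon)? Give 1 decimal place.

From f = (1 − cos θ)/2: cos θ = 1 − 2×0.68 = -0.360; arccos → 111.1°.
Waning ⇒ past full, so θ = 360° − 111.1° = 248.9°.
That fraction of the synodic month is 248.9/360 × 29.531 d ≈ 20.42 d.

20.4 days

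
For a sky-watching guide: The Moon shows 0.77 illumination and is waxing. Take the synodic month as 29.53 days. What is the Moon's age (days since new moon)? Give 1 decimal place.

10.1 days

cos θ = 1 − 2f = -0.540, giving a principal value of 122.7°.
Before full moon the principal value applies: θ = 122.7°.
Age = 29.53 × 122.7°/360° ≈ 10.06 days.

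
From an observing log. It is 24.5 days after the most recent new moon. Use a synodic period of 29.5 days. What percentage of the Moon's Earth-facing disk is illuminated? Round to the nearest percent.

The Moon has covered 24.5/29.5 of its cycle, so θ ≈ 360° × 24.5/29.5 = 299.0°.
With cos θ = 0.485, the lit fraction is (1 − 0.485)/2 ≈ 0.258, so 26%.

26%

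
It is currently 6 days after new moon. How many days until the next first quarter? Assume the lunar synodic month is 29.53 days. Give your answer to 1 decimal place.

1.4 days

First quarter is 0.25 of the way through the cycle: age 0.25 × 29.53 = 7.383 d.
So 1.383 days remain (7.383 − 6).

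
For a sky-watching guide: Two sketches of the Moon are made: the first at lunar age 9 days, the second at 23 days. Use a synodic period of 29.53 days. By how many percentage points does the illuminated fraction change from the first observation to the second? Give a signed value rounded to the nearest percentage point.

-26 percentage points

First observation: θ = 360°·9/29.53 = 109.7°, so f = 0.669.
Second observation: θ = 280.4°, f = 0.410.
Δf = 0.410 − 0.669 = -0.259, i.e. -26 pp.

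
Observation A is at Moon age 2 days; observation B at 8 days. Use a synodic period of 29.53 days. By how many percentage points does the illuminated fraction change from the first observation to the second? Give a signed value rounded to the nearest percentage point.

First observation: θ = 360°·2/29.53 = 24.4°, so f = 0.045.
Second observation: θ = 97.5°, f = 0.566.
Δf = 0.566 − 0.045 = +0.521, i.e. +52 pp.

+52 pp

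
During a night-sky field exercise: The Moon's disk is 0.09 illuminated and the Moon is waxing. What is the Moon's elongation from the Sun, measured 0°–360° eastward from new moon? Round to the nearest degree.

35°

From f = (1 − cos θ)/2: cos θ = 1 − 2×0.09 = 0.820; arccos → 34.9°.
The Moon is waxing (0°–180°), so θ = 34.9° directly.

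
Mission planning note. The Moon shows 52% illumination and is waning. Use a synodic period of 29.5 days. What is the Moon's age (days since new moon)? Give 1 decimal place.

21.9 days

cos θ = 1 − 2f = -0.040, giving a principal value of 92.3°.
Since the Moon is past full (waning), take the reflex angle: θ = 360° − 92.3° = 267.7°.
Age = 29.5 × 267.7°/360° ≈ 21.94 days.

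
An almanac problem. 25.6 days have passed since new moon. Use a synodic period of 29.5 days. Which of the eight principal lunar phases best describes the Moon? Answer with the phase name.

θ ≈ 360° × 25.6/29.5 = 312°, which falls in the waning crescent sector.

waning crescent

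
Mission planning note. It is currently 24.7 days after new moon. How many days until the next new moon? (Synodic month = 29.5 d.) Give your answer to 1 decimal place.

One full lunation from the last new moon is 29.5 d; remaining = 29.5 − 24.7 = 4.800 d.

4.8 days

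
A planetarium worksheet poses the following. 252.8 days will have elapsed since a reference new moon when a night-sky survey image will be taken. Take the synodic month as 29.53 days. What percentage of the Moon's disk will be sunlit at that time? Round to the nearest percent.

252.8/29.53 = 8.561 lunations, so 8 complete cycles and 16.56 d into the next.
Phase angle: θ = 360°·(16.56 d)/(29.53 d) = 201.9°.
With cos θ = (-0.928), the lit fraction is (1 − (-0.928))/2 ≈ 0.964, so 96%.

96%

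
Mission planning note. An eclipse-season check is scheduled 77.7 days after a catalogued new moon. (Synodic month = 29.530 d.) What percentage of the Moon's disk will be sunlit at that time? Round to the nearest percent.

84%

Reduce mod P: 77.7 − 2×29.530 = 18.64 d into the current lunation.
The Moon has covered 18.64/29.530 of its cycle, so θ ≈ 360° × 18.64/29.530 = 227.2°.
With cos θ = (-0.679), the lit fraction is (1 − (-0.679))/2 ≈ 0.839, so 84%.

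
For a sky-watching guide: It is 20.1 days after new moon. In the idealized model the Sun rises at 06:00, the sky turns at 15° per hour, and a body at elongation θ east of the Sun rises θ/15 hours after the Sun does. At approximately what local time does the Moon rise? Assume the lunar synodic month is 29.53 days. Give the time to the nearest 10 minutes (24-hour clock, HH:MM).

Phase angle: θ = 360°·(20.1 d)/(29.53 d) = 245.0°.
The Moon trails the Sun by θ/15 = 245.0/15 ≈ 16.34 hours.
06:00 + 16.336 h ≈ 22:20 → 22:20 to the nearest ten minutes.

22:20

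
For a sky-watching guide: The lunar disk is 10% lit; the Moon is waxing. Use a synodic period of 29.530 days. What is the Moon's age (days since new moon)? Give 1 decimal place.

From f = (1 − cos θ)/2: cos θ = 1 − 2×0.10 = 0.800; arccos → 36.9°.
The Moon is waxing (0°–180°), so θ = 36.9° directly.
At 360°/29.530 d per day, 36.9° corresponds to 3.02 days.

3.0 days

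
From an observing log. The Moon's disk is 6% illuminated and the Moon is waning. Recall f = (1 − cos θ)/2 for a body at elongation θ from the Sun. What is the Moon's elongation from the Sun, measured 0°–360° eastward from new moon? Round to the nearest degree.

332°

From f = (1 − cos θ)/2: cos θ = 1 − 2×0.06 = 0.880; arccos → 28.4°.
Since the Moon is past full (waning), take the reflex angle: θ = 360° − 28.4° = 331.6°.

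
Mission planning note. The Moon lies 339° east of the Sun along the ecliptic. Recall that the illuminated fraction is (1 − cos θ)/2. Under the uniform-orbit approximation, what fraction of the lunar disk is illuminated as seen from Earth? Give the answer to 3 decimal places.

cos 339° = 0.934, so f = (1 − 0.934)/2 = 0.033.

0.033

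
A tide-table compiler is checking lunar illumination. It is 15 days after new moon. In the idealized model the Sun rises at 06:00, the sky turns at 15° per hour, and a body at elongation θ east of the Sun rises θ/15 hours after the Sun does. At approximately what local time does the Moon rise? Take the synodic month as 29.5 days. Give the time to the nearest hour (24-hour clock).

18:00

The Moon has covered 15/29.5 of its cycle, so θ ≈ 360° × 15/29.5 = 183.1°.
Delay after the Sun = 183.1° / (15°/h) ≈ 12.20 h.
06:00 + 12.20 h ≈ 18:12 → 18:00 to the nearest hour.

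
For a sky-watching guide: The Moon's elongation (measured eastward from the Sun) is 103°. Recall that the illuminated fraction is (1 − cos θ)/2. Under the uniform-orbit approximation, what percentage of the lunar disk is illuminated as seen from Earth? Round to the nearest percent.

f = (1 − cos 103°)/2 = (1 − (-0.225))/2 ≈ 0.612, i.e. 61%.

61%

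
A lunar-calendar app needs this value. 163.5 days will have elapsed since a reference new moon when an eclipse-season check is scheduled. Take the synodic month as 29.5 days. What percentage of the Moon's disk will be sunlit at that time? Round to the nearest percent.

98%

163.5 d spans 5 complete synodic months (5 × 29.5 = 147.50 d) plus 16.00 d.
Elongation θ = 360° × 16.00/29.5 ≈ 195.3°.
Illuminated fraction = (1 − cos 195.3°)/2 = (1 − (-0.965))/2 ≈ 0.982, so 98%.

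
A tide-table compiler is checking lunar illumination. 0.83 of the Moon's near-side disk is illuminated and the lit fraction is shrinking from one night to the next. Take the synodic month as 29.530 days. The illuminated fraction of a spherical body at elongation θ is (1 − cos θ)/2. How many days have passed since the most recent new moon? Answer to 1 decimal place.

cos θ = 1 − 2f = -0.660, giving a principal value of 131.3°.
Waning ⇒ past full, so θ = 360° − 131.3° = 228.7°.
Age = 29.530 × 228.7°/360° ≈ 18.76 days.

18.8 days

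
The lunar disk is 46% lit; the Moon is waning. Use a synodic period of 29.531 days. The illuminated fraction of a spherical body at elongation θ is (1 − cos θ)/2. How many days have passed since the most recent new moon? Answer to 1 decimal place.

22.5 days

From f = (1 − cos θ)/2: cos θ = 1 − 2×0.46 = 0.080; arccos → 85.4°.
Since the Moon is past full (waning), take the reflex angle: θ = 360° − 85.4° = 274.6°.
At 360°/29.531 d per day, 274.6° corresponds to 22.52 days.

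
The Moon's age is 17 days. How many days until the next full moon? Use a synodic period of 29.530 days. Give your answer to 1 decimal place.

27.3 days

Full moon is 0.5 of the way through the cycle: age 0.5 × 29.530 = 14.765 d.
This lunation's full moon (14.765 d) has passed, so add one period: 44.295 − 17 = 27.295 days.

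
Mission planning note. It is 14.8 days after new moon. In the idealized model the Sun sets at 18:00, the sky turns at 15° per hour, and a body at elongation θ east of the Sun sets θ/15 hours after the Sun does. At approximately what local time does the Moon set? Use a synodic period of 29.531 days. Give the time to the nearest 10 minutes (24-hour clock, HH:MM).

The Moon has covered 14.8/29.531 of its cycle, so θ ≈ 360° × 14.8/29.531 = 180.4°.
At 15° of sky rotation per hour, 180.4° corresponds to a 12.03 h lag.
18:00 + 12.028 h ≈ 06:02 → 06:00 to the nearest ten minutes.

06:00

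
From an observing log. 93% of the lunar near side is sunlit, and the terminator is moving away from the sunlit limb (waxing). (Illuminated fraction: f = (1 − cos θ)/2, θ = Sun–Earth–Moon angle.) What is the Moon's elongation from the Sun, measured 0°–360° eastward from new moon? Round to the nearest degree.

Invert f = (1 − cos θ)/2 to get cos θ = 1 − 2(0.93) = -0.860, hence θ₀ = arccos -0.860 = 149.3°.
Before full moon the principal value applies: θ = 149.3°.

149°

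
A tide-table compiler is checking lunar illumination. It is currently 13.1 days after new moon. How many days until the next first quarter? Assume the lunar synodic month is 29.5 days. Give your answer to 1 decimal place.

First quarter is 0.25 of the way through the cycle: age 0.25 × 29.5 = 7.375 d.
Already past this cycle's first quarter; the next is at 7.375 + 29.5 = 36.875 d, so 36.875 − 13.1 = 23.775 days.

23.8 days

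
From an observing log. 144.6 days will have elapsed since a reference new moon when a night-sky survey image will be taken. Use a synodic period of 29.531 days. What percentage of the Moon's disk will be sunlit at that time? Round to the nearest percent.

144.6 d spans 4 complete synodic months (4 × 29.531 = 118.12 d) plus 26.48 d.
The Moon has covered 26.48/29.531 of its cycle, so θ ≈ 360° × 26.48/29.531 = 322.8°.
With cos θ = 0.796, the lit fraction is (1 − 0.796)/2 ≈ 0.102, so 10%.

10%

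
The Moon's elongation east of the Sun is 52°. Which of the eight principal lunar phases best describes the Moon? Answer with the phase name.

52° lies in the waxing crescent sector of the 8-phase cycle.

waxing crescent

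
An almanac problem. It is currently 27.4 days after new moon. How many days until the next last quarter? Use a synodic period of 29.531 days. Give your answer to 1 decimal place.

24.3 days

Last quarter is 0.75 of the way through the cycle: age 0.75 × 29.531 = 22.148 d.
Already past this cycle's last quarter; the next is at 22.148 + 29.531 = 51.679 d, so 51.679 − 27.4 = 24.279 days.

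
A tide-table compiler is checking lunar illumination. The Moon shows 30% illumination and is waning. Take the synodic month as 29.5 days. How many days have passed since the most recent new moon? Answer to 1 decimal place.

From f = (1 − cos θ)/2: cos θ = 1 − 2×0.30 = 0.400; arccos → 66.4°.
Since the Moon is past full (waning), take the reflex angle: θ = 360° − 66.4° = 293.6°.
That fraction of the synodic month is 293.6/360 × 29.5 d ≈ 24.06 d.

24.1 days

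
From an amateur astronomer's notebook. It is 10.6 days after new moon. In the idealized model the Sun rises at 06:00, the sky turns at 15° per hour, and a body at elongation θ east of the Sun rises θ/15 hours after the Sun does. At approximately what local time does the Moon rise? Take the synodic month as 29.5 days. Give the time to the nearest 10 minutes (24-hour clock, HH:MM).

Phase angle: θ = 360°·(10.6 d)/(29.5 d) = 129.4°.
At 15° of sky rotation per hour, 129.4° corresponds to a 8.62 h lag.
06:00 + 8.624 h ≈ 14:37 → 14:40 to the nearest ten minutes.

14:40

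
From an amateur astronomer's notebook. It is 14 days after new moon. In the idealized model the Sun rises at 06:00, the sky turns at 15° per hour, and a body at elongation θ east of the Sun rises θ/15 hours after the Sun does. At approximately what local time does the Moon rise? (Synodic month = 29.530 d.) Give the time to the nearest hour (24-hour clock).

The Moon has covered 14/29.530 of its cycle, so θ ≈ 360° × 14/29.530 = 170.7°.
At 15° of sky rotation per hour, 170.7° corresponds to a 11.38 h lag.
06:00 + 11.38 h ≈ 17:23 → 17:00 to the nearest hour.

17:00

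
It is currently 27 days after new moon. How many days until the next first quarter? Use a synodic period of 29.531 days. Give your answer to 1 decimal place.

9.9 days

First quarter is 0.25 of the way through the cycle: age 0.25 × 29.531 = 7.383 d.
This lunation's first quarter (7.383 d) has passed, so add one period: 36.914 − 27 = 9.914 days.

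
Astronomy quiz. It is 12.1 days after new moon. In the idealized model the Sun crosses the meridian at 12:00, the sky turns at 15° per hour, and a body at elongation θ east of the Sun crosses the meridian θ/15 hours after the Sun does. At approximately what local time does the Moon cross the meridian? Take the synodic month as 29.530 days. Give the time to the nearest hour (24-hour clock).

22:00

Elongation θ = 360° × 12.1/29.530 ≈ 147.5°.
Delay after the Sun = 147.5° / (15°/h) ≈ 9.83 h.
12:00 + 9.83 h ≈ 21:50 → 22:00 to the nearest hour.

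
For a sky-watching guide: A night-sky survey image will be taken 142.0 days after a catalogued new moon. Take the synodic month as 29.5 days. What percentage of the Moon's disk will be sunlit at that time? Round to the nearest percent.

31%

142.0 d spans 4 complete synodic months (4 × 29.5 = 118.00 d) plus 24.00 d.
Elongation θ = 360° × 24.00/29.5 ≈ 292.9°.
With cos θ = 0.389, the lit fraction is (1 − 0.389)/2 ≈ 0.306, so 31%.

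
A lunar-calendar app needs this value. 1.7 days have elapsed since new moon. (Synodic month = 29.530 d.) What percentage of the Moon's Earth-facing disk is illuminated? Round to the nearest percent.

The Moon has covered 1.7/29.530 of its cycle, so θ ≈ 360° × 1.7/29.530 = 20.7°.
With cos θ = 0.935, the lit fraction is (1 − 0.935)/2 ≈ 0.032, so 3%.

3%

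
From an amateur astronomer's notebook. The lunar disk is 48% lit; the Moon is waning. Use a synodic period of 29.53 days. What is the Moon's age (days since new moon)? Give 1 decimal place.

22.3 days

From f = (1 − cos θ)/2: cos θ = 1 − 2×0.48 = 0.040; arccos → 87.7°.
Since the Moon is past full (waning), take the reflex angle: θ = 360° − 87.7° = 272.3°.
That fraction of the synodic month is 272.3/360 × 29.53 d ≈ 22.34 d.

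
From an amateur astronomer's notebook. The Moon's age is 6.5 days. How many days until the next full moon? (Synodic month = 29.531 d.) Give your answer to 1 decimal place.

8.3 days

Full moon occurs at elongation 180°, i.e. at age 29.531 × 180/360 = 14.765 d.
So 8.265 days remain (14.765 − 6.5).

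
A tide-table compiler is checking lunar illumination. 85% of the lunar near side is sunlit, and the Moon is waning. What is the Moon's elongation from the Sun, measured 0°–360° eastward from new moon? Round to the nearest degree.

Invert f = (1 − cos θ)/2 to get cos θ = 1 − 2(0.85) = -0.700, hence θ₀ = arccos -0.700 = 134.4°.
A waning Moon lies in 180°–360°, so θ = 360° − 134.4° = 225.6°.

226°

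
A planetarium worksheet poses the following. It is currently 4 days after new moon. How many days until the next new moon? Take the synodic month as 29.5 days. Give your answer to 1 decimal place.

One full lunation from the last new moon is 29.5 d; remaining = 29.5 − 4 = 25.500 d.

25.5 days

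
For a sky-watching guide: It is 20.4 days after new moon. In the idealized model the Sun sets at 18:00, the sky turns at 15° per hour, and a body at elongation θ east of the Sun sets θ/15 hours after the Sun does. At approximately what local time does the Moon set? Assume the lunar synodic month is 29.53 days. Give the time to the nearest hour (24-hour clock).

Phase angle: θ = 360°·(20.4 d)/(29.53 d) = 248.7°.
Delay after the Sun = 248.7° / (15°/h) ≈ 16.58 h.
18:00 + 16.58 h ≈ 10:35 → 11:00 to the nearest hour.

11:00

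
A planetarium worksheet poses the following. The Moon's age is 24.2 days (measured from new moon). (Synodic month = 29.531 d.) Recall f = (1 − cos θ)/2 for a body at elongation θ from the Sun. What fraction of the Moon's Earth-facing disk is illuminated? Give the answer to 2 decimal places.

The Moon has covered 24.2/29.531 of its cycle, so θ ≈ 360° × 24.2/29.531 = 295.0°.
With cos θ = 0.423, the lit fraction is (1 − 0.423)/2 ≈ 0.289.

0.29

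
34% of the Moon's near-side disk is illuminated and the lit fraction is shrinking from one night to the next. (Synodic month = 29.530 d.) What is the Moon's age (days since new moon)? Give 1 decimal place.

From f = (1 − cos θ)/2: cos θ = 1 − 2×0.34 = 0.320; arccos → 71.3°.
Waning ⇒ past full, so θ = 360° − 71.3° = 288.7°.
That fraction of the synodic month is 288.7/360 × 29.530 d ≈ 23.68 d.

23.7 days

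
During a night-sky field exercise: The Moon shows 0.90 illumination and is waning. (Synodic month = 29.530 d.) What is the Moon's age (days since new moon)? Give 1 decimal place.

17.8 days

From f = (1 − cos θ)/2: cos θ = 1 − 2×0.90 = -0.800; arccos → 143.1°.
A waning Moon lies in 180°–360°, so θ = 360° − 143.1° = 216.9°.
That fraction of the synodic month is 216.9/360 × 29.530 d ≈ 17.79 d.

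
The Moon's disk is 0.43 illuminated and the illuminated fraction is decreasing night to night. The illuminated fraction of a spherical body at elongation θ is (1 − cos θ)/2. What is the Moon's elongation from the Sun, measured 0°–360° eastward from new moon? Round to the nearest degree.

cos θ = 1 − 2f = 0.140, giving a principal value of 82.0°.
A waning Moon lies in 180°–360°, so θ = 360° − 82.0° = 278.0°.

278°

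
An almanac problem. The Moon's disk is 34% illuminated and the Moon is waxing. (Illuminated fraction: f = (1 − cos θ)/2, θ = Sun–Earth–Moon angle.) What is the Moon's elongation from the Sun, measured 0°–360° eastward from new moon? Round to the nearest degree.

71°

From f = (1 − cos θ)/2: cos θ = 1 − 2×0.34 = 0.320; arccos → 71.3°.
Waxing ⇒ before full, so θ = 71.3°.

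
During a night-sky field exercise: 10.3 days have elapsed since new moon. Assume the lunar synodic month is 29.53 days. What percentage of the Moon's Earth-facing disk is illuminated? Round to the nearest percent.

Elongation θ = 360° × 10.3/29.53 ≈ 125.6°.
Illuminated fraction = (1 − cos 125.6°)/2 = (1 − (-0.582))/2 ≈ 0.791, so 79%.

79%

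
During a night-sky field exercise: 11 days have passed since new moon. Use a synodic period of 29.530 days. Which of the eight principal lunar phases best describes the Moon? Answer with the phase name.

waxing gibbous

At 11/29.530 of the cycle, θ ≈ 134° — the waxing gibbous range.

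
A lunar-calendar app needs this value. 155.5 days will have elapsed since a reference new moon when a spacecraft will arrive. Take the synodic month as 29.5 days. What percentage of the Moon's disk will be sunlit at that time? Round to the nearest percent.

57%

155.5/29.5 = 5.271 lunations, so 5 complete cycles and 8.00 d into the next.
Phase angle: θ = 360°·(8.00 d)/(29.5 d) = 97.6°.
cos 97.6° = (-0.133), so f = (1 − (-0.133))/2 = 0.566, so 57%.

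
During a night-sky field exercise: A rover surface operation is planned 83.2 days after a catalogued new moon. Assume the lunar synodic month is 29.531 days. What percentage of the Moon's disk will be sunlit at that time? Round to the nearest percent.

29%

83.2/29.531 = 2.817 lunations, so 2 complete cycles and 24.14 d into the next.
Elongation θ = 360° × 24.14/29.531 ≈ 294.3°.
With cos θ = 0.411, the lit fraction is (1 − 0.411)/2 ≈ 0.295, so 29%.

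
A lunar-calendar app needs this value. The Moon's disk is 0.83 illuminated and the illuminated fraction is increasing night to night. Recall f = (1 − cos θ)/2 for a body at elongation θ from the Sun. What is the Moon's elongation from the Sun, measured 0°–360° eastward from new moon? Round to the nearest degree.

From f = (1 − cos θ)/2: cos θ = 1 − 2×0.83 = -0.660; arccos → 131.3°.
Before full moon the principal value applies: θ = 131.3°.

131°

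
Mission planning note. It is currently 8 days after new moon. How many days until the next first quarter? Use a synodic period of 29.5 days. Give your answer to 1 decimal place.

First quarter is 0.25 of the way through the cycle: age 0.25 × 29.5 = 7.375 d.
This lunation's first quarter (7.375 d) has passed, so add one period: 36.875 − 8 = 28.875 days.

28.9 days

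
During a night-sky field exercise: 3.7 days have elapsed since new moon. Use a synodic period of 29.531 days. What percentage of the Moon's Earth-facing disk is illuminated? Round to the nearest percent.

Elongation θ = 360° × 3.7/29.531 ≈ 45.1°.
With cos θ = 0.706, the lit fraction is (1 − 0.706)/2 ≈ 0.147, so 15%.

15%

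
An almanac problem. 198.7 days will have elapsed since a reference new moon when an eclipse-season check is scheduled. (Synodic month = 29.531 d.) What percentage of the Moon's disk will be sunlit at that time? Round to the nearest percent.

198.7 d spans 6 complete synodic months (6 × 29.531 = 177.19 d) plus 21.51 d.
Phase angle: θ = 360°·(21.51 d)/(29.531 d) = 262.3°.
With cos θ = (-0.135), the lit fraction is (1 − (-0.135))/2 ≈ 0.567, so 57%.

57%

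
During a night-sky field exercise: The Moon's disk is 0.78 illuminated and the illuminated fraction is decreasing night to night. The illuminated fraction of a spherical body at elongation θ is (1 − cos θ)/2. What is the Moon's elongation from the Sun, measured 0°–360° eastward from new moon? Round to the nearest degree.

236°

From f = (1 − cos θ)/2: cos θ = 1 − 2×0.78 = -0.560; arccos → 124.1°.
Since the Moon is past full (waning), take the reflex angle: θ = 360° − 124.1° = 235.9°.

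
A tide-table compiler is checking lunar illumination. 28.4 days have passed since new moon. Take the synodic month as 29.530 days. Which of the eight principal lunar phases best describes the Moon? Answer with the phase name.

new moon

θ ≈ 360° × 28.4/29.530 = 346°, which falls in the new moon sector.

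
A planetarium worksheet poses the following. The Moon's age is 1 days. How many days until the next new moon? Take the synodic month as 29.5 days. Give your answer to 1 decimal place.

28.5 days

The next new moon completes the synodic month: 29.5 − 1 = 28.500 days.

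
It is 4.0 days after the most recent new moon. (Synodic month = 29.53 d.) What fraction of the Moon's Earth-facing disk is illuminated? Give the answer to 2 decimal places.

Phase angle: θ = 360°·(4.0 d)/(29.53 d) = 48.8°.
With cos θ = 0.659, the lit fraction is (1 − 0.659)/2 ≈ 0.170.

0.17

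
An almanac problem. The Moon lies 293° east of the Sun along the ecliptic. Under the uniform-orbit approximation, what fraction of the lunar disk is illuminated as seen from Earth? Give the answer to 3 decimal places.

0.305

Half-versine of 293°: (1 − 0.391)/2 = 0.305.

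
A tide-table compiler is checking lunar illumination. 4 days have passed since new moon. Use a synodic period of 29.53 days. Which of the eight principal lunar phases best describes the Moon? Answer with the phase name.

waxing crescent

At 4/29.53 of the cycle, θ ≈ 49° — the waxing crescent range.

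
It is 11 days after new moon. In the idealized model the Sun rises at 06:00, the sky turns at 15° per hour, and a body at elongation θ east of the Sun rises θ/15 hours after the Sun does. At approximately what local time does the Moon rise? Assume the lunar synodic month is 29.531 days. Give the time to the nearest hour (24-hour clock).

15:00

Phase angle: θ = 360°·(11 d)/(29.531 d) = 134.1°.
Delay after the Sun = 134.1° / (15°/h) ≈ 8.94 h.
06:00 + 8.94 h ≈ 14:56 → 15:00 to the nearest hour.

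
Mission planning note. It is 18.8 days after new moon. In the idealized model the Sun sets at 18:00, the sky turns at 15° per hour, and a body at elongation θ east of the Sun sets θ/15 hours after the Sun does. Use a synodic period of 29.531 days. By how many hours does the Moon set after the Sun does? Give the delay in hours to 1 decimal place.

15.3 h

Elongation θ = 360° × 18.8/29.531 ≈ 229.2°.
At 15° of sky rotation per hour, 229.2° corresponds to a 15.28 h lag.
So the Moon sets 15.28 h after the Sun.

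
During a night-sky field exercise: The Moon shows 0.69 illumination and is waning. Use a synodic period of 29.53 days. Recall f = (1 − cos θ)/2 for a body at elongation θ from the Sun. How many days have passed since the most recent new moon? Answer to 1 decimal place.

20.3 days

From f = (1 − cos θ)/2: cos θ = 1 − 2×0.69 = -0.380; arccos → 112.3°.
Waning ⇒ past full, so θ = 360° − 112.3° = 247.7°.
That fraction of the synodic month is 247.7/360 × 29.53 d ≈ 20.32 d.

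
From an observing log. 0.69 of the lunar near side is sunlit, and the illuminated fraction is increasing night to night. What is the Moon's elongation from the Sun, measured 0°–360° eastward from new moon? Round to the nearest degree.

112°

Invert f = (1 − cos θ)/2 to get cos θ = 1 − 2(0.69) = -0.380, hence θ₀ = arccos -0.380 = 112.3°.
Before full moon the principal value applies: θ = 112.3°.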